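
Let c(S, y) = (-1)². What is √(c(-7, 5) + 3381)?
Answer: √3382 ≈ 58.155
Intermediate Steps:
c(S, y) = 1
√(c(-7, 5) + 3381) = √(1 + 3381) = √3382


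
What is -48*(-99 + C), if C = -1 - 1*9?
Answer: 5232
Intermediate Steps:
C = -10 (C = -1 - 9 = -10)
-48*(-99 + C) = -48*(-99 - 10) = -48*(-109) = 5232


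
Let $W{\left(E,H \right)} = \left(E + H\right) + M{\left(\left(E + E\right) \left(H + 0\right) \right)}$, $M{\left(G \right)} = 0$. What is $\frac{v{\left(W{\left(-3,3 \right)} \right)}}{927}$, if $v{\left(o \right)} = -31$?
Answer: $- \frac{31}{927} \approx -0.033441$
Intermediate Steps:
$W{\left(E,H \right)} = E + H$ ($W{\left(E,H \right)} = \left(E + H\right) + 0 = E + H$)
$\frac{v{\left(W{\left(-3,3 \right)} \right)}}{927} = - \frac{31}{927}$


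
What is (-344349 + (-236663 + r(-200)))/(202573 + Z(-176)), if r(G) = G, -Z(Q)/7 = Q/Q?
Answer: -290606/101283 ≈ -2.8692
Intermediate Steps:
Z(Q) = -7 (Z(Q) = -7*Q/Q = -7*1 = -7)
(-344349 + (-236663 + r(-200)))/(202573 + Z(-176)) = (-344349 + (-236663 - 200))/(202573 - 7) = (-344349 - 236863)/202566 = -581212*1/202566 = -290606/101283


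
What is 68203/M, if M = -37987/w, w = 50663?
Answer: -3455368589/37987 ≈ -90962.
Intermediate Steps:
M = -37987/50663 ≈ -0.74980
68203/M = 68203/(-37987/50663) = 68203*(-50663/37987) = -3455368589/37987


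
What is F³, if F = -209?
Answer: -9129329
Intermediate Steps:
F³ = (-209)³ = -9129329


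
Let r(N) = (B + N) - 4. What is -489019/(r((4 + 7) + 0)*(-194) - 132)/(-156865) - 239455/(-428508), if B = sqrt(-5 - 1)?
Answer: 4578076750619411/8220467762254836 + 47434843*I*sqrt(6)/191839306670 ≈ 0.55691 + 0.00060567*I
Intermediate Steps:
B = I*sqrt(6) (B = sqrt(-6) = I*sqrt(6) ≈ 2.4495*I)
r(N) = -4 + N + I*sqrt(6) (r(N) = (I*sqrt(6) + N) - 4 = (N + I*sqrt(6)) - 4 = -4 + N + I*sqrt(6))
-489019/(r((4 + 7) + 0)*(-194) - 132)/(-156865) - 239455/(-428508) = -489019/((-4 + ((4 + 7) + 0) + I*sqrt(6))*(-194) - 132)/(-156865) - 239455/(-428508) = -489019/((-4 + (11 + 0) + I*sqrt(6))*(-194) - 132)*(-1/156865) - 239455*(-1/428508) = -489019/((-4 + 11 + I*sqrt(6))*(-194) - 132)*(-1/156865) + 239455/428508 = -489019/((7 + I*sqrt(6))*(-194) - 132)*(-1/156865) + 239455/428508 = -489019/((-1358 - 194*I*sqrt(6)) - 132)*(-1/156865) + 239455/428508 = -489019/(-1490 - 194*I*sqrt(6))*(-1/156865) + 239455/428508 = 489019/(156865*(-1490 - 194*I*sqrt(6))) + 239455/428508 = 239455/428508 + 489019/(156865*(-1490 - 194*I*sqrt(6)))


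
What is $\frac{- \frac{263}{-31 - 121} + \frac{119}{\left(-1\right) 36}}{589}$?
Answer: $- \frac{2155}{805752} \approx -0.0026745$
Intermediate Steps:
$\frac{- \frac{263}{-31 - 121} + \frac{119}{\left(-1\right) 36}}{589} = \left(- \frac{263}{-31 - 121} + \frac{119}{-36}\right) \frac{1}{589} = \left(- \frac{263}{-152} + 119 \left(- \frac{1}{36}\right)\right) \frac{1}{589} = \left(\left(-263\right) \left(- \frac{1}{152}\right) - \frac{119}{36}\right) \frac{1}{589} = \left(\frac{263}{152} - \frac{119}{36}\right) \frac{1}{589} = \left(- \frac{2155}{1368}\right) \frac{1}{589} = - \frac{2155}{805752}$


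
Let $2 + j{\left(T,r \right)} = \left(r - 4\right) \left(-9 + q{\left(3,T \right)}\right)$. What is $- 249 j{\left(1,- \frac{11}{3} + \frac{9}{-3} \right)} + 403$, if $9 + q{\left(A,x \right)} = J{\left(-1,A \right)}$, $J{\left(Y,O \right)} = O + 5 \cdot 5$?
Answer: $27461$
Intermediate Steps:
$J{\left(Y,O \right)} = 25 + O$ ($J{\left(Y,O \right)} = O + 25 = 25 + O$)
$q{\left(A,x \right)} = 16 + A$ ($q{\left(A,x \right)} = -9 + \left(25 + A\right) = 16 + A$)
$j{\left(T,r \right)} = -42 + 10 r$ ($j{\left(T,r \right)} = -2 + \left(r - 4\right) \left(-9 + \left(16 + 3\right)\right) = -2 + \left(-4 + r\right) \left(-9 + 19\right) = -2 + \left(-4 + r\right) 10 = -2 + \left(-40 + 10 r\right) = -42 + 10 r$)
$- 249 j{\left(1,- \frac{11}{3} + \frac{9}{-3} \right)} + 403 = - 249 \left(-42 + 10 \left(- \frac{11}{3} + \frac{9}{-3}\right)\right) + 403 = - 249 \left(-42 + 10 \left(\left(-11\right) \frac{1}{3} + 9 \left(- \frac{1}{3}\right)\right)\right) + 403 = - 249 \left(-42 + 10 \left(- \frac{11}{3} - 3\right)\right) + 403 = - 249 \left(-42 + 10 \left(- \frac{20}{3}\right)\right) + 403 = - 249 \left(-42 - \frac{200}{3}\right) + 403 = \left(-249\right) \left(- \frac{326}{3}\right) + 403 = 27058 + 403 = 27461$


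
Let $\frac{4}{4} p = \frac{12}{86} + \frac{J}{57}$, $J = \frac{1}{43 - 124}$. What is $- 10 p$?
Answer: $- \frac{276590}{198531} \approx -1.3932$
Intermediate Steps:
$J = - \frac{1}{81}$ ($J = \frac{1}{-81} = - \frac{1}{81} \approx -0.012346$)
$p = \frac{27659}{198531}$ ($p = \frac{12}{86} - \frac{1}{81 \cdot 57} = 12 \cdot \frac{1}{86} - \frac{1}{4617} = \frac{6}{43} - \frac{1}{4617} = \frac{27659}{198531} \approx 0.13932$)
$- 10 p = \left(-10\right) \frac{27659}{198531} = - \frac{276590}{198531}$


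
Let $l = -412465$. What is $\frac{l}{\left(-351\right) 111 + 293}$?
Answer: $\frac{412465}{38668} \approx 10.667$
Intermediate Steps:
$\frac{l}{\left(-351\right) 111 + 293} = - \frac{412465}{\left(-351\right) 111 + 293} = - \frac{412465}{-38961 + 293} = - \frac{412465}{-38668} = \left(-412465\right) \left(- \frac{1}{38668}\right) = \frac{412465}{38668}$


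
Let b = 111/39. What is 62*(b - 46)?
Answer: -34782/13 ≈ -2675.5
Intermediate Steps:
b = 37/13 (b = 111*(1/39) = 37/13 ≈ 2.8462)
62*(b - 46) = 62*(37/13 - 46) = 62*(-561/13) = -34782/13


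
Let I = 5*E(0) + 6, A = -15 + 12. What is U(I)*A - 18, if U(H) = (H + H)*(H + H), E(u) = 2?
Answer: -3090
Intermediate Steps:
A = -3
I = 16 (I = 5*2 + 6 = 10 + 6 = 16)
U(H) = 4*H² (U(H) = (2*H)*(2*H) = 4*H²)
U(I)*A - 18 = (4*16²)*(-3) - 18 = (4*256)*(-3) - 18 = 1024*(-3) - 18 = -3072 - 18 = -3090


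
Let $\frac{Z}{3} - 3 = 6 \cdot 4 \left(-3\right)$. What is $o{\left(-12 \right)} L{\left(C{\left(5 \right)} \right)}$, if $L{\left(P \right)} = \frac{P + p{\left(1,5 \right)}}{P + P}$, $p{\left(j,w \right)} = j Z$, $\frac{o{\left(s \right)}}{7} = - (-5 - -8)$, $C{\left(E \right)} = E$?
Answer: $\frac{2121}{5} \approx 424.2$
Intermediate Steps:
$Z = -207$ ($Z = 9 + 3 \cdot 6 \cdot 4 \left(-3\right) = 9 + 3 \cdot 24 \left(-3\right) = 9 + 3 \left(-72\right) = 9 - 216 = -207$)
$o{\left(s \right)} = -21$ ($o{\left(s \right)} = 7 \left(- (-5 - -8)\right) = 7 \left(- (-5 + 8)\right) = 7 \left(\left(-1\right) 3\right) = 7 \left(-3\right) = -21$)
$p{\left(j,w \right)} = - 207 j$ ($p{\left(j,w \right)} = j \left(-207\right) = - 207 j$)
$L{\left(P \right)} = \frac{-207 + P}{2 P}$ ($L{\left(P \right)} = \frac{P - 207}{P + P} = \frac{P - 207}{2 P} = \left(-207 + P\right) \frac{1}{2 P} = \frac{-207 + P}{2 P}$)
$o{\left(-12 \right)} L{\left(C{\left(5 \right)} \right)} = - 21 \frac{-207 + 5}{2 \cdot 5} = - 21 \cdot \frac{1}{2} \cdot \frac{1}{5} \left(-202\right) = \left(-21\right) \left(- \frac{101}{5}\right) = \frac{2121}{5}$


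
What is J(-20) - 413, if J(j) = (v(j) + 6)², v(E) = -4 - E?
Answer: 71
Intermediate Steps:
J(j) = (2 - j)² (J(j) = ((-4 - j) + 6)² = (2 - j)²)
J(-20) - 413 = (-2 - 20)² - 413 = (-22)² - 413 = 484 - 413 = 71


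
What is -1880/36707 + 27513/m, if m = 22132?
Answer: 1872943/1571372 ≈ 1.1919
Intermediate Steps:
-1880/36707 + 27513/m = -1880/36707 + 27513/22132 = -1880*1/36707 + 27513*(1/22132) = -40/781 + 27513/22132 = 1872943/1571372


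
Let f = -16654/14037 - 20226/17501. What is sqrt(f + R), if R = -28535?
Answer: I*sqrt(1722216919636030022007)/245661537 ≈ 168.93*I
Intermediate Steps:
f = -575374016/245661537 (f = -16654*1/14037 - 20226*1/17501 = -16654/14037 - 20226/17501 = -575374016/245661537 ≈ -2.3421)
sqrt(f + R) = sqrt(-575374016/245661537 - 28535) = sqrt(-7010527332311/245661537) = I*sqrt(1722216919636030022007)/245661537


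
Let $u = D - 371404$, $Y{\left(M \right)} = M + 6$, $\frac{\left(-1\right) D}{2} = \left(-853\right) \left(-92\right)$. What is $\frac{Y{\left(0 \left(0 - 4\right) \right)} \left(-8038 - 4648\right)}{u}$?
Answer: $\frac{19029}{132089} \approx 0.14406$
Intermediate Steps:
$D = -156952$ ($D = - 2 \left(\left(-853\right) \left(-92\right)\right) = \left(-2\right) 78476 = -156952$)
$Y{\left(M \right)} = 6 + M$
$u = -528356$ ($u = -156952 - 371404 = -528356$)
$\frac{Y{\left(0 \left(0 - 4\right) \right)} \left(-8038 - 4648\right)}{u} = \frac{\left(6 + 0 \left(0 - 4\right)\right) \left(-8038 - 4648\right)}{-528356} = \left(6 + 0 \left(-4\right)\right) \left(-12686\right) \left(- \frac{1}{528356}\right) = \left(6 + 0\right) \left(-12686\right) \left(- \frac{1}{528356}\right) = 6 \left(-12686\right) \left(- \frac{1}{528356}\right) = \left(-76116\right) \left(- \frac{1}{528356}\right) = \frac{19029}{132089}$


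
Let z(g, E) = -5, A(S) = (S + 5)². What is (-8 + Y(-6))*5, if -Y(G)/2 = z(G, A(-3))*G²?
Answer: 1760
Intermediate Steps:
A(S) = (5 + S)²
Y(G) = 10*G² (Y(G) = -(-10)*G² = 10*G²)
(-8 + Y(-6))*5 = (-8 + 10*(-6)²)*5 = (-8 + 10*36)*5 = (-8 + 360)*5 = 352*5 = 1760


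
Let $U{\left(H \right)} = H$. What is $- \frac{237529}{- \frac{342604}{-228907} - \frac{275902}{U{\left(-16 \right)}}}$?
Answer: $- \frac{434976406424}{31580690389} \approx -13.773$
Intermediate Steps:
$- \frac{237529}{- \frac{342604}{-228907} - \frac{275902}{U{\left(-16 \right)}}} = - \frac{237529}{- \frac{342604}{-228907} - \frac{275902}{-16}} = - \frac{237529}{\left(-342604\right) \left(- \frac{1}{228907}\right) - - \frac{137951}{8}} = - \frac{237529}{\frac{342604}{228907} + \frac{137951}{8}} = - \frac{237529}{\frac{31580690389}{1831256}} = \left(-237529\right) \frac{1831256}{31580690389} = - \frac{434976406424}{31580690389}$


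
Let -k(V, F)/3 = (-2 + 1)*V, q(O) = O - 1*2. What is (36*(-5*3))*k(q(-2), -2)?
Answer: 6480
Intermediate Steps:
q(O) = -2 + O (q(O) = O - 2 = -2 + O)
k(V, F) = 3*V (k(V, F) = -3*(-2 + 1)*V = -(-3)*V = 3*V)
(36*(-5*3))*k(q(-2), -2) = (36*(-5*3))*(3*(-2 - 2)) = (36*(-15))*(3*(-4)) = -540*(-12) = 6480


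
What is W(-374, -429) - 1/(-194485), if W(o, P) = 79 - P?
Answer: 98798381/194485 ≈ 508.00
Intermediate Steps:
W(-374, -429) - 1/(-194485) = (79 - 1*(-429)) - 1/(-194485) = (79 + 429) - 1*(-1/194485) = 508 + 1/194485 = 98798381/194485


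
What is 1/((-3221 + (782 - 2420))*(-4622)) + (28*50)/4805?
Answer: 6288324401/21582424378 ≈ 0.29136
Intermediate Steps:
1/((-3221 + (782 - 2420))*(-4622)) + (28*50)/4805 = -1/4622/(-3221 - 1638) + 1400*(1/4805) = -1/4622/(-4859) + 280/961 = -1/4859*(-1/4622) + 280/961 = 1/22458298 + 280/961 = 6288324401/21582424378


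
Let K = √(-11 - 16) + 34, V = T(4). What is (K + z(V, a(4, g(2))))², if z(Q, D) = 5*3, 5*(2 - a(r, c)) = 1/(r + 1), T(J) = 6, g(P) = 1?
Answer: 2374 + 294*I*√3 ≈ 2374.0 + 509.22*I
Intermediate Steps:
a(r, c) = 2 - 1/(5*(1 + r)) (a(r, c) = 2 - 1/(5*(r + 1)) = 2 - 1/(5*(1 + r)))
V = 6
z(Q, D) = 15
K = 34 + 3*I*√3 (K = √(-27) + 34 = 3*I*√3 + 34 = 34 + 3*I*√3 ≈ 34.0 + 5.1962*I)
(K + z(V, a(4, g(2))))² = ((34 + 3*I*√3) + 15)² = (49 + 3*I*√3)²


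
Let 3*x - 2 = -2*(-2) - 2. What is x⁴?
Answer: 256/81 ≈ 3.1605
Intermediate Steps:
x = 4/3 (x = ⅔ + (-2*(-2) - 2)/3 = ⅔ + (4 - 2)/3 = ⅔ + (⅓)*2 = ⅔ + ⅔ = 4/3 ≈ 1.3333)
x⁴ = (4/3)⁴ = 256/81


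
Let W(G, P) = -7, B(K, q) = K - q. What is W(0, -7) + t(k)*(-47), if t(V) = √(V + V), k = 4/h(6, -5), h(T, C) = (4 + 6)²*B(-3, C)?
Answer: -82/5 ≈ -16.400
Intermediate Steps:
h(T, C) = -300 - 100*C (h(T, C) = (4 + 6)²*(-3 - C) = 10²*(-3 - C) = 100*(-3 - C) = -300 - 100*C)
k = 1/50 (k = 4/(-300 - 100*(-5)) = 4/(-300 + 500) = 4/200 = 4*(1/200) = 1/50 ≈ 0.020000)
t(V) = √2*√V (t(V) = √(2*V) = √2*√V)
W(0, -7) + t(k)*(-47) = -7 + (√2*√(1/50))*(-47) = -7 + (√2*(√2/10))*(-47) = -7 + (⅕)*(-47) = -7 - 47/5 = -82/5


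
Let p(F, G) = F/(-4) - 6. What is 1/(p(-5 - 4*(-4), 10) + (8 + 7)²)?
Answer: 4/865 ≈ 0.0046243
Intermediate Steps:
p(F, G) = -6 - F/4 (p(F, G) = F*(-¼) - 6 = -F/4 - 6 = -6 - F/4)
1/(p(-5 - 4*(-4), 10) + (8 + 7)²) = 1/((-6 - (-5 - 4*(-4))/4) + (8 + 7)²) = 1/((-6 - (-5 + 16)/4) + 15²) = 1/((-6 - ¼*11) + 225) = 1/((-6 - 11/4) + 225) = 1/(-35/4 + 225) = 1/(865/4) = 4/865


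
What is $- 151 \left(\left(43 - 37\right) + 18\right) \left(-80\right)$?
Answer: $289920$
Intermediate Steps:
$- 151 \left(\left(43 - 37\right) + 18\right) \left(-80\right) = - 151 \left(6 + 18\right) \left(-80\right) = \left(-151\right) 24 \left(-80\right) = \left(-3624\right) \left(-80\right) = 289920$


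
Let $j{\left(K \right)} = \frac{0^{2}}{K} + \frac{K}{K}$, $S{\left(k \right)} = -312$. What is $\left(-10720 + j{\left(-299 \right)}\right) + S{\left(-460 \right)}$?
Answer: $-11031$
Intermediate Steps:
$j{\left(K \right)} = 1$ ($j{\left(K \right)} = \frac{0}{K} + 1 = 0 + 1 = 1$)
$\left(-10720 + j{\left(-299 \right)}\right) + S{\left(-460 \right)} = \left(-10720 + 1\right) - 312 = -10719 - 312 = -11031$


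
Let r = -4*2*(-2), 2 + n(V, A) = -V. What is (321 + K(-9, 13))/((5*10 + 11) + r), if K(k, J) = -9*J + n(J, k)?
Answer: 27/11 ≈ 2.4545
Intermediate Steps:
n(V, A) = -2 - V
r = 16 (r = -8*(-2) = 16)
K(k, J) = -2 - 10*J (K(k, J) = -9*J + (-2 - J) = -2 - 10*J)
(321 + K(-9, 13))/((5*10 + 11) + r) = (321 + (-2 - 10*13))/((5*10 + 11) + 16) = (321 + (-2 - 130))/((50 + 11) + 16) = (321 - 132)/(61 + 16) = 189/77 = 189*(1/77) = 27/11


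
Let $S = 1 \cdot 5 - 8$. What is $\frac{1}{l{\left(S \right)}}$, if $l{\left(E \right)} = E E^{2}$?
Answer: $- \frac{1}{27} \approx -0.037037$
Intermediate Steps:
$S = -3$ ($S = 5 - 8 = -3$)
$l{\left(E \right)} = E^{3}$
$\frac{1}{l{\left(S \right)}} = \frac{1}{\left(-3\right)^{3}} = \frac{1}{-27} = - \frac{1}{27}$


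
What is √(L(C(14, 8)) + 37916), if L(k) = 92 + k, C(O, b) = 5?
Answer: √38013 ≈ 194.97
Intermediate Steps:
√(L(C(14, 8)) + 37916) = √((92 + 5) + 37916) = √(97 + 37916) = √38013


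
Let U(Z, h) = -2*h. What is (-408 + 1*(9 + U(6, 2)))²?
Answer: 162409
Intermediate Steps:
(-408 + 1*(9 + U(6, 2)))² = (-408 + 1*(9 - 2*2))² = (-408 + 1*(9 - 4))² = (-408 + 1*5)² = (-408 + 5)² = (-403)² = 162409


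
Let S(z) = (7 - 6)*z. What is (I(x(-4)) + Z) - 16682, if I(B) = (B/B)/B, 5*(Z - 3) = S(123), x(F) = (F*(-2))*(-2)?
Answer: -1332357/80 ≈ -16654.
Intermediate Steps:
x(F) = 4*F (x(F) = -2*F*(-2) = 4*F)
S(z) = z (S(z) = 1*z = z)
Z = 138/5 (Z = 3 + (1/5)*123 = 3 + 123/5 = 138/5 ≈ 27.600)
I(B) = 1/B
(I(x(-4)) + Z) - 16682 = (1/(4*(-4)) + 138/5) - 16682 = (1/(-16) + 138/5) - 16682 = (-1/16 + 138/5) - 16682 = 2203/80 - 16682 = -1332357/80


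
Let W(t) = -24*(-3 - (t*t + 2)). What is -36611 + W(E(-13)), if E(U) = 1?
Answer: -36467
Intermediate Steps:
W(t) = 120 + 24*t² (W(t) = -24*(-3 - (t² + 2)) = -24*(-3 - (2 + t²)) = -24*(-3 + (-2 - t²)) = -24*(-5 - t²) = 120 + 24*t²)
-36611 + W(E(-13)) = -36611 + (120 + 24*1²) = -36611 + (120 + 24*1) = -36611 + (120 + 24) = -36611 + 144 = -36467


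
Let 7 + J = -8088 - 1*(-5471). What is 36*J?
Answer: -94464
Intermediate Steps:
J = -2624 (J = -7 + (-8088 - 1*(-5471)) = -7 + (-8088 + 5471) = -7 - 2617 = -2624)
36*J = 36*(-2624) = -94464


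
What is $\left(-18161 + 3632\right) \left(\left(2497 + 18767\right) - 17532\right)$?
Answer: $-54222228$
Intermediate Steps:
$\left(-18161 + 3632\right) \left(\left(2497 + 18767\right) - 17532\right) = - 14529 \left(21264 - 17532\right) = \left(-14529\right) 3732 = -54222228$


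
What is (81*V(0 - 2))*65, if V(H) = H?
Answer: -10530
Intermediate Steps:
(81*V(0 - 2))*65 = (81*(0 - 2))*65 = (81*(-2))*65 = -162*65 = -10530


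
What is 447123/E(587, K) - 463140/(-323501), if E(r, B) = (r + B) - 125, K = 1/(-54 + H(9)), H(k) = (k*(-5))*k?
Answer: 66490146647937/68600651557 ≈ 969.23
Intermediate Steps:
H(k) = -5*k² (H(k) = (-5*k)*k = -5*k²)
K = -1/459 (K = 1/(-54 - 5*9²) = 1/(-54 - 5*81) = 1/(-54 - 405) = 1/(-459) = -1/459 ≈ -0.0021787)
E(r, B) = -125 + B + r (E(r, B) = (B + r) - 125 = -125 + B + r)
447123/E(587, K) - 463140/(-323501) = 447123/(-125 - 1/459 + 587) - 463140/(-323501) = 447123/(212057/459) - 463140*(-1/323501) = 447123*(459/212057) + 463140/323501 = 205229457/212057 + 463140/323501 = 66490146647937/68600651557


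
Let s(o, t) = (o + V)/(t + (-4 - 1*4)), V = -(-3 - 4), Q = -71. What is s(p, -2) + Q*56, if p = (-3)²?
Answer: -19888/5 ≈ -3977.6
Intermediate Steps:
V = 7 (V = -1*(-7) = 7)
p = 9
s(o, t) = (7 + o)/(-8 + t) (s(o, t) = (o + 7)/(t + (-4 - 1*4)) = (7 + o)/(t + (-4 - 4)) = (7 + o)/(t - 8) = (7 + o)/(-8 + t))
s(p, -2) + Q*56 = (7 + 9)/(-8 - 2) - 71*56 = 16/(-10) - 3976 = -⅒*16 - 3976 = -8/5 - 3976 = -19888/5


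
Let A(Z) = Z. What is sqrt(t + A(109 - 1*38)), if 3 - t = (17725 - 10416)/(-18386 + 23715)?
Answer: sqrt(387037)/73 ≈ 8.5222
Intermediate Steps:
t = 8678/5329 (t = 3 - (17725 - 10416)/(-18386 + 23715) = 3 - 7309/5329 = 8678/5329 ≈ 1.6284)
sqrt(t + A(109 - 1*38)) = sqrt(8678/5329 + (109 - 1*38)) = sqrt(8678/5329 + (109 - 38)) = sqrt(8678/5329 + 71) = sqrt(387037/5329) = sqrt(387037)/73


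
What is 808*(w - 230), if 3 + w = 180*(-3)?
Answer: -624584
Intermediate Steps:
w = -543 (w = -3 + 180*(-3) = -3 - 540 = -543)
808*(w - 230) = 808*(-543 - 230) = 808*(-773) = -624584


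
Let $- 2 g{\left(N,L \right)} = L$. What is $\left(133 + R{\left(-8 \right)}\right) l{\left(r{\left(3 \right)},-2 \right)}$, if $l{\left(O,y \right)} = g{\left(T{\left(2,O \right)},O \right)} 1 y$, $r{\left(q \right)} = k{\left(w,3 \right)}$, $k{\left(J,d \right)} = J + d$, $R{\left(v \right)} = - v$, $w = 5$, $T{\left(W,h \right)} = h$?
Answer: $1128$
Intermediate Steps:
$g{\left(N,L \right)} = - \frac{L}{2}$
$r{\left(q \right)} = 8$ ($r{\left(q \right)} = 5 + 3 = 8$)
$l{\left(O,y \right)} = - \frac{O y}{2}$ ($l{\left(O,y \right)} = - \frac{O}{2} \cdot 1 y = - \frac{O}{2} y = - \frac{O y}{2}$)
$\left(133 + R{\left(-8 \right)}\right) l{\left(r{\left(3 \right)},-2 \right)} = \left(133 - -8\right) \left(\left(- \frac{1}{2}\right) 8 \left(-2\right)\right) = \left(133 + 8\right) 8 = 141 \cdot 8 = 1128$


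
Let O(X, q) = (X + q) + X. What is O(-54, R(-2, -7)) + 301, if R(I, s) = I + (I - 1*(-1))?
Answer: 190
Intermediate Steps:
R(I, s) = 1 + 2*I (R(I, s) = I + (I + 1) = I + (1 + I) = 1 + 2*I)
O(X, q) = q + 2*X
O(-54, R(-2, -7)) + 301 = ((1 + 2*(-2)) + 2*(-54)) + 301 = ((1 - 4) - 108) + 301 = (-3 - 108) + 301 = -111 + 301 = 190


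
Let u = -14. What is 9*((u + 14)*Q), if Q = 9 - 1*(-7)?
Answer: 0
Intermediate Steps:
Q = 16 (Q = 9 + 7 = 16)
9*((u + 14)*Q) = 9*((-14 + 14)*16) = 9*(0*16) = 9*0 = 0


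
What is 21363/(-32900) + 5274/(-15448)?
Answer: -31470639/31764950 ≈ -0.99074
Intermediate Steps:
21363/(-32900) + 5274/(-15448) = 21363*(-1/32900) + 5274*(-1/15448) = -21363/32900 - 2637/7724 = -31470639/31764950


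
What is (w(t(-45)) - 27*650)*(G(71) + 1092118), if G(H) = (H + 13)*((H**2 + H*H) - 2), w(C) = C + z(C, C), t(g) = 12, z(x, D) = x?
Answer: -33980074788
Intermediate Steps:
w(C) = 2*C (w(C) = C + C = 2*C)
G(H) = (-2 + 2*H**2)*(13 + H) (G(H) = (13 + H)*((H**2 + H**2) - 2) = (13 + H)*(2*H**2 - 2) = (13 + H)*(-2 + 2*H**2) = (-2 + 2*H**2)*(13 + H))
(w(t(-45)) - 27*650)*(G(71) + 1092118) = (2*12 - 27*650)*((-26 - 2*71 + 2*71**3 + 26*71**2) + 1092118) = (24 - 17550)*((-26 - 142 + 2*357911 + 26*5041) + 1092118) = -17526*((-26 - 142 + 715822 + 131066) + 1092118) = -17526*(846720 + 1092118) = -17526*1938838 = -33980074788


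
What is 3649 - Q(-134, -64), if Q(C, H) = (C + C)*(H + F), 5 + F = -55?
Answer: -29583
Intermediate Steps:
F = -60 (F = -5 - 55 = -60)
Q(C, H) = 2*C*(-60 + H) (Q(C, H) = (C + C)*(H - 60) = (2*C)*(-60 + H) = 2*C*(-60 + H))
3649 - Q(-134, -64) = 3649 - 2*(-134)*(-60 - 64) = 3649 - 2*(-134)*(-124) = 3649 - 1*33232 = 3649 - 33232 = -29583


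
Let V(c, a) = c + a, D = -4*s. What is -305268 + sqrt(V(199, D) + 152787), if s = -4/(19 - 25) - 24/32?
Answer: -305268 + sqrt(1376877)/3 ≈ -3.0488e+5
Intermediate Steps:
s = -1/12 (s = -4/(-6) - 24*1/32 = -4*(-1/6) - 3/4 = 2/3 - 3/4 = -1/12 ≈ -0.083333)
D = 1/3 (D = -4*(-1/12) = 1/3 ≈ 0.33333)
V(c, a) = a + c
-305268 + sqrt(V(199, D) + 152787) = -305268 + sqrt((1/3 + 199) + 152787) = -305268 + sqrt(598/3 + 152787) = -305268 + sqrt(458959/3) = -305268 + sqrt(1376877)/3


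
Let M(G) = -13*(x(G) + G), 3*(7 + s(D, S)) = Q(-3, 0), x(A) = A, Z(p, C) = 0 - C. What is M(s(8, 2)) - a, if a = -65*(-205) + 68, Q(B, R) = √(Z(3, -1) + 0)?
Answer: -39659/3 ≈ -13220.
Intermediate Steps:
Z(p, C) = -C
Q(B, R) = 1 (Q(B, R) = √(-1*(-1) + 0) = √(1 + 0) = √1 = 1)
s(D, S) = -20/3 (s(D, S) = -7 + (⅓)*1 = -7 + ⅓ = -20/3)
a = 13393 (a = 13325 + 68 = 13393)
M(G) = -26*G (M(G) = -13*(G + G) = -26*G)
M(s(8, 2)) - a = -26*(-20/3) - 1*13393 = 520/3 - 13393 = -39659/3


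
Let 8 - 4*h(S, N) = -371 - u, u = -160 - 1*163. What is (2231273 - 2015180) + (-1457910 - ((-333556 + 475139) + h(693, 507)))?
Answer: -1383414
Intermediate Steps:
u = -323 (u = -160 - 163 = -323)
h(S, N) = 14 (h(S, N) = 2 - (-371 - 1*(-323))/4 = 2 - (-371 + 323)/4 = 2 - ¼*(-48) = 2 + 12 = 14)
(2231273 - 2015180) + (-1457910 - ((-333556 + 475139) + h(693, 507))) = (2231273 - 2015180) + (-1457910 - ((-333556 + 475139) + 14)) = 216093 + (-1457910 - (141583 + 14)) = 216093 + (-1457910 - 1*141597) = 216093 + (-1457910 - 141597) = 216093 - 1599507 = -1383414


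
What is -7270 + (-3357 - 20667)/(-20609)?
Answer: -149803406/20609 ≈ -7268.8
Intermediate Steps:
-7270 + (-3357 - 20667)/(-20609) = -7270 - 24024*(-1/20609) = -7270 + 24024/20609 = -149803406/20609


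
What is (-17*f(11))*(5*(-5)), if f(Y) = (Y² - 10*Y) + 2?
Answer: 5525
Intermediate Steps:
f(Y) = 2 + Y² - 10*Y
(-17*f(11))*(5*(-5)) = (-17*(2 + 11² - 10*11))*(5*(-5)) = -17*(2 + 121 - 110)*(-25) = -17*13*(-25) = -221*(-25) = 5525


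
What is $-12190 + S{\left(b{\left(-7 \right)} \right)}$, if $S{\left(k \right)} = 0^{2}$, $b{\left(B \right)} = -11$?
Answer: $-12190$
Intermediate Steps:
$S{\left(k \right)} = 0$
$-12190 + S{\left(b{\left(-7 \right)} \right)} = -12190 + 0 = -12190$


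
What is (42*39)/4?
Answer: 819/2 ≈ 409.50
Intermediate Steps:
(42*39)/4 = 1638*(1/4) = 819/2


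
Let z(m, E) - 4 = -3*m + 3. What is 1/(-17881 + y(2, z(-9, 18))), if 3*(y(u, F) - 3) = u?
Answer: -3/53632 ≈ -5.5937e-5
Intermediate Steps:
z(m, E) = 7 - 3*m (z(m, E) = 4 + (-3*m + 3) = 4 + (3 - 3*m) = 7 - 3*m)
y(u, F) = 3 + u/3
1/(-17881 + y(2, z(-9, 18))) = 1/(-17881 + (3 + (1/3)*2)) = 1/(-17881 + (3 + 2/3)) = 1/(-17881 + 11/3) = 1/(-53632/3) = -3/53632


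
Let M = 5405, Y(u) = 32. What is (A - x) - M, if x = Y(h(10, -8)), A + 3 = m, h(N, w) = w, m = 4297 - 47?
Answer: -1190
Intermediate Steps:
m = 4250
A = 4247 (A = -3 + 4250 = 4247)
x = 32
(A - x) - M = (4247 - 1*32) - 1*5405 = (4247 - 32) - 5405 = 4215 - 5405 = -1190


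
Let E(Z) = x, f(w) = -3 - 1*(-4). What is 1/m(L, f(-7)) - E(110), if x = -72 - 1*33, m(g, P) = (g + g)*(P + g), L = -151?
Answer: 4756501/45300 ≈ 105.00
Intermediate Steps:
f(w) = 1 (f(w) = -3 + 4 = 1)
m(g, P) = 2*g*(P + g) (m(g, P) = (2*g)*(P + g) = 2*g*(P + g))
x = -105 (x = -72 - 33 = -105)
E(Z) = -105
1/m(L, f(-7)) - E(110) = 1/(2*(-151)*(1 - 151)) - 1*(-105) = 1/(2*(-151)*(-150)) + 105 = 1/45300 + 105 = 4756501/45300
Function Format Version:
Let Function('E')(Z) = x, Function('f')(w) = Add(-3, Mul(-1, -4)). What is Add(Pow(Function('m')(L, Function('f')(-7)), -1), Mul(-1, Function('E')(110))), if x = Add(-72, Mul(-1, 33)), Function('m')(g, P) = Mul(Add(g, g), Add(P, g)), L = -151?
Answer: Rational(4756501, 45300) ≈ 105.00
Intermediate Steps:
Function('f')(w) = 1 (Function('f')(w) = Add(-3, 4) = 1)
Function('m')(g, P) = Mul(2, g, Add(P, g)) (Function('m')(g, P) = Mul(Mul(2, g), Add(P, g)) = Mul(2, g, Add(P, g)))
x = -105 (x = Add(-72, -33) = -105)
Function('E')(Z) = -105
Add(Pow(Function('m')(L, Function('f')(-7)), -1), Mul(-1, Function('E')(110))) = Add(Pow(Mul(2, -151, Add(1, -151)), -1), Mul(-1, -105)) = Add(Pow(Mul(2, -151, -150), -1), 105) = Add(Pow(45300, -1), 105) = Add(Rational(1, 45300), 105) = Rational(4756501, 45300)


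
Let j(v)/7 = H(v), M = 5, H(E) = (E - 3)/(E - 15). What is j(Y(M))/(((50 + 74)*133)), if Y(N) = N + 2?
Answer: -1/4712 ≈ -0.00021222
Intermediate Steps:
H(E) = (-3 + E)/(-15 + E)
Y(N) = 2 + N
j(v) = 7*(-3 + v)/(-15 + v) (j(v) = 7*((-3 + v)/(-15 + v)) = 7*(-3 + v)/(-15 + v))
j(Y(M))/(((50 + 74)*133)) = (7*(-3 + (2 + 5))/(-15 + (2 + 5)))/(((50 + 74)*133)) = (7*(-3 + 7)/(-15 + 7))/((124*133)) = (7*4/(-8))/16492 = (7*(-⅛)*4)*(1/16492) = -7/2*1/16492 = -1/4712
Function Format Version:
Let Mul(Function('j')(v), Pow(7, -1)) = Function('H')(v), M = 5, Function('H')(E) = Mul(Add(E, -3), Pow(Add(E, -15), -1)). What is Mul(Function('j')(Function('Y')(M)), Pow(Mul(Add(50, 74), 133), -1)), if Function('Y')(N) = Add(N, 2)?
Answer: Rational(-1, 4712) ≈ -0.00021222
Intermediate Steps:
Function('H')(E) = Mul(Pow(Add(-15, E), -1), Add(-3, E)) (Function('H')(E) = Mul(Add(-3, E), Pow(Add(-15, E), -1)) = Mul(Pow(Add(-15, E), -1), Add(-3, E)))
Function('Y')(N) = Add(2, N)
Function('j')(v) = Mul(7, Pow(Add(-15, v), -1), Add(-3, v)) (Function('j')(v) = Mul(7, Mul(Pow(Add(-15, v), -1), Add(-3, v))) = Mul(7, Pow(Add(-15, v), -1), Add(-3, v)))
Mul(Function('j')(Function('Y')(M)), Pow(Mul(Add(50, 74), 133), -1)) = Mul(Mul(7, Pow(Add(-15, Add(2, 5)), -1), Add(-3, Add(2, 5))), Pow(Mul(Add(50, 74), 133), -1)) = Mul(Mul(7, Pow(Add(-15, 7), -1), Add(-3, 7)), Pow(Mul(124, 133), -1)) = Mul(Mul(7, Pow(-8, -1), 4), Pow(16492, -1)) = Mul(Mul(7, Rational(-1, 8), 4), Rational(1, 16492)) = Mul(Rational(-7, 2), Rational(1, 16492)) = Rational(-1, 4712)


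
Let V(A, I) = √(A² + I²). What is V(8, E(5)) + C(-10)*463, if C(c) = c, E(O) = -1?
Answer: -4630 + √65 ≈ -4621.9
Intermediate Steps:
V(8, E(5)) + C(-10)*463 = √(8² + (-1)²) - 10*463 = √(64 + 1) - 4630 = √65 - 4630 = -4630 + √65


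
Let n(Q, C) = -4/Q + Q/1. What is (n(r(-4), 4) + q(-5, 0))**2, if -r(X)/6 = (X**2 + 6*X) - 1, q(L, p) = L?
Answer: 1745041/729 ≈ 2393.7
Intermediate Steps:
r(X) = 6 - 36*X - 6*X**2 (r(X) = -6*((X**2 + 6*X) - 1) = -6*(-1 + X**2 + 6*X) = 6 - 36*X - 6*X**2)
n(Q, C) = Q - 4/Q (n(Q, C) = -4/Q + Q*1 = -4/Q + Q = Q - 4/Q)
(n(r(-4), 4) + q(-5, 0))**2 = (((6 - 36*(-4) - 6*(-4)**2) - 4/(6 - 36*(-4) - 6*(-4)**2)) - 5)**2 = (((6 + 144 - 6*16) - 4/(6 + 144 - 6*16)) - 5)**2 = (((6 + 144 - 96) - 4/(6 + 144 - 96)) - 5)**2 = ((54 - 4/54) - 5)**2 = ((54 - 4*1/54) - 5)**2 = ((54 - 2/27) - 5)**2 = (1456/27 - 5)**2 = (1321/27)**2 = 1745041/729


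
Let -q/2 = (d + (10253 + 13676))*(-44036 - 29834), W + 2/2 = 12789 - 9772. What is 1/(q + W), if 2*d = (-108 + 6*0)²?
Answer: 1/4396893156 ≈ 2.2743e-10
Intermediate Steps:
d = 5832 (d = (-108 + 6*0)²/2 = (-108 + 0)²/2 = (½)*(-108)² = (½)*11664 = 5832)
W = 3016 (W = -1 + (12789 - 9772) = -1 + 3017 = 3016)
q = 4396890140 (q = -2*(5832 + (10253 + 13676))*(-44036 - 29834) = -2*(5832 + 23929)*(-73870) = -59522*(-73870) = -2*(-2198445070) = 4396890140)
1/(q + W) = 1/(4396890140 + 3016) = 1/4396893156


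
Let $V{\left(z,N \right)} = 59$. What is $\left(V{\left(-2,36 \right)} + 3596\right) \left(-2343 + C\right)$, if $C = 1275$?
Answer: $-3903540$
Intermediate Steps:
$\left(V{\left(-2,36 \right)} + 3596\right) \left(-2343 + C\right) = \left(59 + 3596\right) \left(-2343 + 1275\right) = 3655 \left(-1068\right) = -3903540$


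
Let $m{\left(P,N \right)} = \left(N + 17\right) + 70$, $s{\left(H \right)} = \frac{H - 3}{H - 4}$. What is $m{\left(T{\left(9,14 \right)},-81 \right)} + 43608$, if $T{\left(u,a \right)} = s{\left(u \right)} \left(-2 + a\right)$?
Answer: $43614$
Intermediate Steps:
$s{\left(H \right)} = \frac{-3 + H}{-4 + H}$
$T{\left(u,a \right)} = \frac{\left(-3 + u\right) \left(-2 + a\right)}{-4 + u}$ ($T{\left(u,a \right)} = \frac{-3 + u}{-4 + u} \left(-2 + a\right) = \frac{\left(-3 + u\right) \left(-2 + a\right)}{-4 + u}$)
$m{\left(P,N \right)} = 87 + N$ ($m{\left(P,N \right)} = \left(17 + N\right) + 70 = 87 + N$)
$m{\left(T{\left(9,14 \right)},-81 \right)} + 43608 = \left(87 - 81\right) + 43608 = 6 + 43608 = 43614$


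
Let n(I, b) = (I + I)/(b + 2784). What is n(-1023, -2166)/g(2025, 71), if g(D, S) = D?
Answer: -341/208575 ≈ -0.0016349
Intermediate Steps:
n(I, b) = 2*I/(2784 + b) (n(I, b) = (2*I)/(2784 + b) = 2*I/(2784 + b))
n(-1023, -2166)/g(2025, 71) = (2*(-1023)/(2784 - 2166))/2025 = (2*(-1023)/618)*(1/2025) = (2*(-1023)*(1/618))*(1/2025) = -341/103*1/2025 = -341/208575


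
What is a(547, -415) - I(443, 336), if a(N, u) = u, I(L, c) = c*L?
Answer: -149263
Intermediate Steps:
I(L, c) = L*c
a(547, -415) - I(443, 336) = -415 - 443*336 = -415 - 1*148848 = -415 - 148848 = -149263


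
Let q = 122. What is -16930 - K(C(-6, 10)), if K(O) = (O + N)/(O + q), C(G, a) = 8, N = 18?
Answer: -84651/5 ≈ -16930.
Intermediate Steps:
K(O) = (18 + O)/(122 + O) (K(O) = (O + 18)/(O + 122) = (18 + O)/(122 + O))
-16930 - K(C(-6, 10)) = -16930 - (18 + 8)/(122 + 8) = -16930 - 26/130 = -16930 - 1*⅕ = -16930 - ⅕ = -84651/5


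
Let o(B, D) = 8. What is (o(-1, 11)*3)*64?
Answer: 1536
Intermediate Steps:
(o(-1, 11)*3)*64 = (8*3)*64 = 24*64 = 1536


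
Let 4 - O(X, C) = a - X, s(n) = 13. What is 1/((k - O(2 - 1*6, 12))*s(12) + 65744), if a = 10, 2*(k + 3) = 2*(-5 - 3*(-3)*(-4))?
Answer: 1/65302 ≈ 1.5313e-5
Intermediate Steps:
k = -44 (k = -3 + (2*(-5 - 3*(-3)*(-4)))/2 = -3 + (2*(-5 + 9*(-4)))/2 = -3 + (2*(-5 - 36))/2 = -3 + (2*(-41))/2 = -3 + (½)*(-82) = -3 - 41 = -44)
O(X, C) = -6 + X (O(X, C) = 4 - (10 - X) = 4 + (-10 + X) = -6 + X)
1/((k - O(2 - 1*6, 12))*s(12) + 65744) = 1/((-44 - (-6 + (2 - 1*6)))*13 + 65744) = 1/((-44 - (-6 + (2 - 6)))*13 + 65744) = 1/((-44 - (-6 - 4))*13 + 65744) = 1/((-44 - 1*(-10))*13 + 65744) = 1/((-44 + 10)*13 + 65744) = 1/(-34*13 + 65744) = 1/(-442 + 65744) = 1/65302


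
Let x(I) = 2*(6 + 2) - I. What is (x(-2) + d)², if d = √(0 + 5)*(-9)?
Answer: 729 - 324*√5 ≈ 4.5140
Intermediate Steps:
d = -9*√5 (d = √5*(-9) = -9*√5 ≈ -20.125)
x(I) = 16 - I (x(I) = 2*8 - I = 16 - I)
(x(-2) + d)² = ((16 - 1*(-2)) - 9*√5)² = ((16 + 2) - 9*√5)² = (18 - 9*√5)²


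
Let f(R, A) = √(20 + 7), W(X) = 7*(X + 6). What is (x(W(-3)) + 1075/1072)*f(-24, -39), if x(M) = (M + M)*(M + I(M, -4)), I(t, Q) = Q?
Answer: 2299449*√3/1072 ≈ 3715.3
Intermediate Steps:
W(X) = 42 + 7*X (W(X) = 7*(6 + X) = 42 + 7*X)
x(M) = 2*M*(-4 + M) (x(M) = (M + M)*(M - 4) = (2*M)*(-4 + M) = 2*M*(-4 + M))
f(R, A) = 3*√3 (f(R, A) = √27 = 3*√3)
(x(W(-3)) + 1075/1072)*f(-24, -39) = (2*(42 + 7*(-3))*(-4 + (42 + 7*(-3))) + 1075/1072)*(3*√3) = (2*(42 - 21)*(-4 + (42 - 21)) + 1075*(1/1072))*(3*√3) = (2*21*(-4 + 21) + 1075/1072)*(3*√3) = (2*21*17 + 1075/1072)*(3*√3) = (714 + 1075/1072)*(3*√3) = 766483*(3*√3)/1072 = 2299449*√3/1072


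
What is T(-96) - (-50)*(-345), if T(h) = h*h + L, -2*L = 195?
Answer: -16263/2 ≈ -8131.5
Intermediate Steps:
L = -195/2 (L = -½*195 = -195/2 ≈ -97.500)
T(h) = -195/2 + h² (T(h) = h*h - 195/2 = h² - 195/2 = -195/2 + h²)
T(-96) - (-50)*(-345) = (-195/2 + (-96)²) - (-50)*(-345) = (-195/2 + 9216) - 1*17250 = 18237/2 - 17250 = -16263/2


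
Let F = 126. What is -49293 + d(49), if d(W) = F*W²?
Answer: 253233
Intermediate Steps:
d(W) = 126*W²
-49293 + d(49) = -49293 + 126*49² = -49293 + 126*2401 = -49293 + 302526 = 253233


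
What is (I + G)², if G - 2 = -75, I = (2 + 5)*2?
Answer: 3481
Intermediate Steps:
I = 14 (I = 7*2 = 14)
G = -73 (G = 2 - 75 = -73)
(I + G)² = (14 - 73)² = (-59)² = 3481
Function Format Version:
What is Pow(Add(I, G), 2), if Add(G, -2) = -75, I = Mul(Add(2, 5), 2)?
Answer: 3481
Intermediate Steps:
I = 14 (I = Mul(7, 2) = 14)
G = -73 (G = Add(2, -75) = -73)
Pow(Add(I, G), 2) = Pow(Add(14, -73), 2) = Pow(-59, 2) = 3481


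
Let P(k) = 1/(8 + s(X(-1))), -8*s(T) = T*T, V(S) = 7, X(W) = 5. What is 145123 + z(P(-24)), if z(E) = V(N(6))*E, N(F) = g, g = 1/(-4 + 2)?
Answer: 5659853/39 ≈ 1.4512e+5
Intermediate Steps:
g = -½ (g = 1/(-2) = -½ ≈ -0.50000)
N(F) = -½
s(T) = -T²/8 (s(T) = -T*T/8 = -T²/8)
P(k) = 8/39 (P(k) = 1/(8 - ⅛*5²) = 1/(8 - ⅛*25) = 1/(8 - 25/8) = 1/(39/8) = 8/39)
z(E) = 7*E
145123 + z(P(-24)) = 145123 + 7*(8/39) = 145123 + 56/39 = 5659853/39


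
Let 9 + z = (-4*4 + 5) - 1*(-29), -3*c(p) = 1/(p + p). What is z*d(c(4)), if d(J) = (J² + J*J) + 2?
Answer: 577/32 ≈ 18.031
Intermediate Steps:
c(p) = -1/(6*p) (c(p) = -1/(3*(p + p)) = -1/(2*p)/3 = -1/(6*p))
d(J) = 2 + 2*J² (d(J) = (J² + J²) + 2 = 2*J² + 2 = 2 + 2*J²)
z = 9 (z = -9 + ((-4*4 + 5) - 1*(-29)) = -9 + ((-16 + 5) + 29) = -9 + (-11 + 29) = -9 + 18 = 9)
z*d(c(4)) = 9*(2 + 2*(-⅙/4)²) = 9*(2 + 2*(-⅙*¼)²) = 9*(2 + 2*(-1/24)²) = 9*(2 + 2*(1/576)) = 9*(2 + 1/288) = 9*(577/288) = 577/32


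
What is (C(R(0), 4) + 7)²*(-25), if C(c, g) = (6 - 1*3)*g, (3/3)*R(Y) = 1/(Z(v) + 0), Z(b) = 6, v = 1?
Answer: -9025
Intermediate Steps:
R(Y) = ⅙ (R(Y) = 1/(6 + 0) = 1/6 = ⅙)
C(c, g) = 3*g (C(c, g) = (6 - 3)*g = 3*g)
(C(R(0), 4) + 7)²*(-25) = (3*4 + 7)²*(-25) = (12 + 7)²*(-25) = 19²*(-25) = 361*(-25) = -9025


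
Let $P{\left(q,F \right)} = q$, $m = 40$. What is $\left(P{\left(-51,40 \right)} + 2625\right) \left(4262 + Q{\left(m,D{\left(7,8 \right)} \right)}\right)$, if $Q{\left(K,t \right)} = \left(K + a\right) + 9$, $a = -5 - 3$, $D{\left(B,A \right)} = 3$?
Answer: $11075922$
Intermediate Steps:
$a = -8$ ($a = -5 - 3 = -8$)
$Q{\left(K,t \right)} = 1 + K$ ($Q{\left(K,t \right)} = \left(K - 8\right) + 9 = \left(-8 + K\right) + 9 = 1 + K$)
$\left(P{\left(-51,40 \right)} + 2625\right) \left(4262 + Q{\left(m,D{\left(7,8 \right)} \right)}\right) = \left(-51 + 2625\right) \left(4262 + \left(1 + 40\right)\right) = 2574 \left(4262 + 41\right) = 2574 \cdot 4303 = 11075922$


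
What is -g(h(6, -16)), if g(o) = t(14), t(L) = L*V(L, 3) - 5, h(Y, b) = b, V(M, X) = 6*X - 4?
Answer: -191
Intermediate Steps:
V(M, X) = -4 + 6*X
t(L) = -5 + 14*L (t(L) = L*(-4 + 6*3) - 5 = L*(-4 + 18) - 5 = L*14 - 5 = 14*L - 5 = -5 + 14*L)
g(o) = 191 (g(o) = -5 + 14*14 = -5 + 196 = 191)
-g(h(6, -16)) = -1*191 = -191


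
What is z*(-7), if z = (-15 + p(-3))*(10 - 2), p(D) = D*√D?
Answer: 840 + 168*I*√3 ≈ 840.0 + 290.98*I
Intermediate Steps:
p(D) = D^(3/2)
z = -120 - 24*I*√3 (z = (-15 + (-3)^(3/2))*(10 - 2) = (-15 - 3*I*√3)*8 = -120 - 24*I*√3 ≈ -120.0 - 41.569*I)
z*(-7) = (-120 - 24*I*√3)*(-7) = 840 + 168*I*√3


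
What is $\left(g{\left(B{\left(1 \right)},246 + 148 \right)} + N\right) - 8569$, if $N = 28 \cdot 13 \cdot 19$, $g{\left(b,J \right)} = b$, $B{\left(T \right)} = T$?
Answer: $-1652$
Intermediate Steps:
$N = 6916$ ($N = 364 \cdot 19 = 6916$)
$\left(g{\left(B{\left(1 \right)},246 + 148 \right)} + N\right) - 8569 = \left(1 + 6916\right) - 8569 = 6917 - 8569 = -1652$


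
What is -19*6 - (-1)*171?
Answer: 57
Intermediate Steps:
-19*6 - (-1)*171 = -114 - 1*(-171) = -114 + 171 = 57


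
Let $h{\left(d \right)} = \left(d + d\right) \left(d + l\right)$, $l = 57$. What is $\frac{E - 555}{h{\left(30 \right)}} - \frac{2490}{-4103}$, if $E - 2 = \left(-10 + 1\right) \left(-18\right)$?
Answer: $\frac{11393527}{21417660} \approx 0.53197$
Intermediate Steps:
$E = 164$ ($E = 2 + \left(-10 + 1\right) \left(-18\right) = 2 - -162 = 2 + 162 = 164$)
$h{\left(d \right)} = 2 d \left(57 + d\right)$ ($h{\left(d \right)} = \left(d + d\right) \left(d + 57\right) = 2 d \left(57 + d\right)$)
$\frac{E - 555}{h{\left(30 \right)}} - \frac{2490}{-4103} = \frac{164 - 555}{2 \cdot 30 \left(57 + 30\right)} - \frac{2490}{-4103} = - \frac{391}{2 \cdot 30 \cdot 87} - - \frac{2490}{4103} = - \frac{391}{5220} + \frac{2490}{4103} = \frac{11393527}{21417660}$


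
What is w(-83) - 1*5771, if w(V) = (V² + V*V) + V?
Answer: 7924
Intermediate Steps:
w(V) = V + 2*V² (w(V) = (V² + V²) + V = 2*V² + V = V + 2*V²)
w(-83) - 1*5771 = -83*(1 + 2*(-83)) - 1*5771 = -83*(1 - 166) - 5771 = -83*(-165) - 5771 = 13695 - 5771 = 7924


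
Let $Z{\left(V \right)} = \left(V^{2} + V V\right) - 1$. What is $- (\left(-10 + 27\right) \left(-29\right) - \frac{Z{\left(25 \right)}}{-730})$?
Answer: $\frac{358641}{730} \approx 491.29$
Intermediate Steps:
$Z{\left(V \right)} = -1 + 2 V^{2}$ ($Z{\left(V \right)} = \left(V^{2} + V^{2}\right) - 1 = 2 V^{2} - 1 = -1 + 2 V^{2}$)
$- (\left(-10 + 27\right) \left(-29\right) - \frac{Z{\left(25 \right)}}{-730}) = - (\left(-10 + 27\right) \left(-29\right) - \frac{-1 + 2 \cdot 25^{2}}{-730}) = - (17 \left(-29\right) - \left(-1 + 2 \cdot 625\right) \left(- \frac{1}{730}\right)) = - (-493 - \left(-1 + 1250\right) \left(- \frac{1}{730}\right)) = - (-493 - 1249 \left(- \frac{1}{730}\right)) = - (-493 - - \frac{1249}{730}) = - (-493 + \frac{1249}{730}) = \left(-1\right) \left(- \frac{358641}{730}\right) = \frac{358641}{730}$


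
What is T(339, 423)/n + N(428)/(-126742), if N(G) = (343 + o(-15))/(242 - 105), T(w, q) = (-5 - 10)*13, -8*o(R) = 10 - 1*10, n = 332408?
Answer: -249994891/412272678488 ≈ -0.00060638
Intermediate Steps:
o(R) = 0 (o(R) = -(10 - 1*10)/8 = -(10 - 10)/8 = -1/8*0 = 0)
T(w, q) = -195 (T(w, q) = -15*13 = -195)
N(G) = 343/137 (N(G) = (343 + 0)/(242 - 105) = 343/137)
T(339, 423)/n + N(428)/(-126742) = -195/332408 + (343/137)/(-126742) = -195*1/332408 + (343/137)*(-1/126742) = -195/332408 - 49/2480522 = -249994891/412272678488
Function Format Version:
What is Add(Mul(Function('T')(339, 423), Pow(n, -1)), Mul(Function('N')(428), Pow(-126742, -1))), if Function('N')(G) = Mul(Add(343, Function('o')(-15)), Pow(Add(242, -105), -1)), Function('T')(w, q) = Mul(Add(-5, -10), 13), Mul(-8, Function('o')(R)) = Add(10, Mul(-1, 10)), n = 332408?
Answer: Rational(-249994891, 412272678488) ≈ -0.00060638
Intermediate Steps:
Function('o')(R) = 0 (Function('o')(R) = Mul(Rational(-1, 8), Add(10, Mul(-1, 10))) = Mul(Rational(-1, 8), Add(10, -10)) = Mul(Rational(-1, 8), 0) = 0)
Function('T')(w, q) = -195 (Function('T')(w, q) = Mul(-15, 13) = -195)
Function('N')(G) = Rational(343, 137) (Function('N')(G) = Mul(Add(343, 0), Pow(Add(242, -105), -1)) = Mul(343, Pow(137, -1)) = Mul(343, Rational(1, 137)) = Rational(343, 137))
Add(Mul(Function('T')(339, 423), Pow(n, -1)), Mul(Function('N')(428), Pow(-126742, -1))) = Add(Mul(-195, Pow(332408, -1)), Mul(Rational(343, 137), Pow(-126742, -1))) = Add(Mul(-195, Rational(1, 332408)), Mul(Rational(343, 137), Rational(-1, 126742))) = Add(Rational(-195, 332408), Rational(-49, 2480522)) = Rational(-249994891, 412272678488)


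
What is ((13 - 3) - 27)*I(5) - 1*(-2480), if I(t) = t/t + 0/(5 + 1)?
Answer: 2463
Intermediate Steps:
I(t) = 1 (I(t) = 1 + 0/6 = 1 + 0*(⅙) = 1 + 0 = 1)
((13 - 3) - 27)*I(5) - 1*(-2480) = ((13 - 3) - 27)*1 - 1*(-2480) = (10 - 27)*1 + 2480 = -17*1 + 2480 = -17 + 2480 = 2463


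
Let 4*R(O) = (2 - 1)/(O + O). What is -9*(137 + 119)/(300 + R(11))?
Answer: -202752/26401 ≈ -7.6797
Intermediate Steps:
R(O) = 1/(8*O) (R(O) = ((2 - 1)/(O + O))/4 = (1/(2*O))/4 = 1/(8*O))
-9*(137 + 119)/(300 + R(11)) = -9*(137 + 119)/(300 + (⅛)/11) = -2304/(300 + (⅛)*(1/11)) = -2304/(300 + 1/88) = -2304/26401/88 = -2304*88/26401 = -9*22528/26401 = -202752/26401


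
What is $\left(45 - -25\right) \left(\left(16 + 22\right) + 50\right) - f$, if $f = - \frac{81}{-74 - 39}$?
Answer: $\frac{695999}{113} \approx 6159.3$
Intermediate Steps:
$f = \frac{81}{113}$ ($f = - \frac{81}{-74 - 39} = - \frac{81}{-113} = \left(-81\right) \left(- \frac{1}{113}\right) = \frac{81}{113} \approx 0.71681$)
$\left(45 - -25\right) \left(\left(16 + 22\right) + 50\right) - f = \left(45 - -25\right) \left(\left(16 + 22\right) + 50\right) - \frac{81}{113} = \left(45 + 25\right) \left(38 + 50\right) - \frac{81}{113} = 70 \cdot 88 - \frac{81}{113} = 6160 - \frac{81}{113} = \frac{695999}{113}$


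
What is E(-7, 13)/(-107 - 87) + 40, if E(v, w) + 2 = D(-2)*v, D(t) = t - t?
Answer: 3881/97 ≈ 40.010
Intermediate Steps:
D(t) = 0
E(v, w) = -2 (E(v, w) = -2 + 0*v = -2 + 0 = -2)
E(-7, 13)/(-107 - 87) + 40 = -2/(-107 - 87) + 40 = -2/(-194) + 40 = -2*(-1/194) + 40 = 1/97 + 40 = 3881/97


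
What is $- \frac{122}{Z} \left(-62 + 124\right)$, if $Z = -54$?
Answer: $\frac{3782}{27} \approx 140.07$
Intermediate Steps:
$- \frac{122}{Z} \left(-62 + 124\right) = - \frac{122}{-54} \left(-62 + 124\right) = \left(-122\right) \left(- \frac{1}{54}\right) 62 = \frac{61}{27} \cdot 62 = \frac{3782}{27}$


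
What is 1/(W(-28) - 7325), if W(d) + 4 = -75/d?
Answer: -28/205137 ≈ -0.00013649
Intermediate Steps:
W(d) = -4 - 75/d
1/(W(-28) - 7325) = 1/((-4 - 75/(-28)) - 7325) = 1/((-4 - 75*(-1/28)) - 7325) = 1/((-4 + 75/28) - 7325) = 1/(-37/28 - 7325) = 1/(-205137/28) = -28/205137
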